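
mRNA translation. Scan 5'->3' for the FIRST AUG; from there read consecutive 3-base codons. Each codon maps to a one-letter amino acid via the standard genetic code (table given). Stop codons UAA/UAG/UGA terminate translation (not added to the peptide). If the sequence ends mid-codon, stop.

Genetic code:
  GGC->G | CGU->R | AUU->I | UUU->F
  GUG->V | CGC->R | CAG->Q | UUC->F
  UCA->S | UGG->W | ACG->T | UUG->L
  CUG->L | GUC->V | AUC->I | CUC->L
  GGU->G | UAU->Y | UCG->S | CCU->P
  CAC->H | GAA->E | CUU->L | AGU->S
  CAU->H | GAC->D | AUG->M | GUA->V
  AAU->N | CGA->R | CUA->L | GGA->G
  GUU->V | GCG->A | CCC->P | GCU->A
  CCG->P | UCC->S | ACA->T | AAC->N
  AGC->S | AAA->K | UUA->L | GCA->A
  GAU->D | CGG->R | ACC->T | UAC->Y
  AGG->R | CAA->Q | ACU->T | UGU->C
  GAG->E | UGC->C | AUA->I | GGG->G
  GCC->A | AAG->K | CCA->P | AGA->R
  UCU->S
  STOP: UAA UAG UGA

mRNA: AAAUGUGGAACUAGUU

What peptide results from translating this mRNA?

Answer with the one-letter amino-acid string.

Answer: MWN

Derivation:
start AUG at pos 2
pos 2: AUG -> M; peptide=M
pos 5: UGG -> W; peptide=MW
pos 8: AAC -> N; peptide=MWN
pos 11: UAG -> STOP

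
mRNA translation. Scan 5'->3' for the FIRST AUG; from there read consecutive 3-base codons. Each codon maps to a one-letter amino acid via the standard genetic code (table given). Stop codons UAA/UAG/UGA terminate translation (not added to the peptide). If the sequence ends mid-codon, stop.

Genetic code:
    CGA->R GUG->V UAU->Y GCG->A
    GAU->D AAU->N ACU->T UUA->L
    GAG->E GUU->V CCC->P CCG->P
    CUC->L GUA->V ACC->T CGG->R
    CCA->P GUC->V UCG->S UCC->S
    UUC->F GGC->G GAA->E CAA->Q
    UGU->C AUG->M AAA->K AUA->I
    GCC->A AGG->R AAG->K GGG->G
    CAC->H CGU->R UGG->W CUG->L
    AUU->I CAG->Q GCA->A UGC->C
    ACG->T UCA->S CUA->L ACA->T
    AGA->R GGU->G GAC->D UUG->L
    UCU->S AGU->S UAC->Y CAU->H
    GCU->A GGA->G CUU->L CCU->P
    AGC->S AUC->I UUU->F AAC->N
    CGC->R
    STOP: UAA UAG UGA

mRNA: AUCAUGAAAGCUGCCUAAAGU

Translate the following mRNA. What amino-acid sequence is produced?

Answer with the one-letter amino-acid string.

start AUG at pos 3
pos 3: AUG -> M; peptide=M
pos 6: AAA -> K; peptide=MK
pos 9: GCU -> A; peptide=MKA
pos 12: GCC -> A; peptide=MKAA
pos 15: UAA -> STOP

Answer: MKAA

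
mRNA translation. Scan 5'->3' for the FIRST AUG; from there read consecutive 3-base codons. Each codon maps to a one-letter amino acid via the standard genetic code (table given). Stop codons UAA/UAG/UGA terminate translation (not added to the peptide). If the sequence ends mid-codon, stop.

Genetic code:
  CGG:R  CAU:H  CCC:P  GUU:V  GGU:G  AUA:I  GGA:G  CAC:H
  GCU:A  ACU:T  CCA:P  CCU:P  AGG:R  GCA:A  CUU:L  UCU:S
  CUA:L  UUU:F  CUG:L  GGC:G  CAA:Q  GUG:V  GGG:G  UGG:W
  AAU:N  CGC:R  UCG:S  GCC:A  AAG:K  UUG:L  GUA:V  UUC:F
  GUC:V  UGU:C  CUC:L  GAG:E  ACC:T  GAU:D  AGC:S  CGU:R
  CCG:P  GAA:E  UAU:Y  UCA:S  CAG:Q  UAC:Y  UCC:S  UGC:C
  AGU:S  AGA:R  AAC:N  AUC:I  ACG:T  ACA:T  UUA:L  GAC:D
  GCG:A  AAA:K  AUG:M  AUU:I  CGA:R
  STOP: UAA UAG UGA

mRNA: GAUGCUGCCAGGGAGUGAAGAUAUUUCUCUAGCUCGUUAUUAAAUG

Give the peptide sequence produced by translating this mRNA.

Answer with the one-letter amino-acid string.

Answer: MLPGSEDISLARY

Derivation:
start AUG at pos 1
pos 1: AUG -> M; peptide=M
pos 4: CUG -> L; peptide=ML
pos 7: CCA -> P; peptide=MLP
pos 10: GGG -> G; peptide=MLPG
pos 13: AGU -> S; peptide=MLPGS
pos 16: GAA -> E; peptide=MLPGSE
pos 19: GAU -> D; peptide=MLPGSED
pos 22: AUU -> I; peptide=MLPGSEDI
pos 25: UCU -> S; peptide=MLPGSEDIS
pos 28: CUA -> L; peptide=MLPGSEDISL
pos 31: GCU -> A; peptide=MLPGSEDISLA
pos 34: CGU -> R; peptide=MLPGSEDISLAR
pos 37: UAU -> Y; peptide=MLPGSEDISLARY
pos 40: UAA -> STOP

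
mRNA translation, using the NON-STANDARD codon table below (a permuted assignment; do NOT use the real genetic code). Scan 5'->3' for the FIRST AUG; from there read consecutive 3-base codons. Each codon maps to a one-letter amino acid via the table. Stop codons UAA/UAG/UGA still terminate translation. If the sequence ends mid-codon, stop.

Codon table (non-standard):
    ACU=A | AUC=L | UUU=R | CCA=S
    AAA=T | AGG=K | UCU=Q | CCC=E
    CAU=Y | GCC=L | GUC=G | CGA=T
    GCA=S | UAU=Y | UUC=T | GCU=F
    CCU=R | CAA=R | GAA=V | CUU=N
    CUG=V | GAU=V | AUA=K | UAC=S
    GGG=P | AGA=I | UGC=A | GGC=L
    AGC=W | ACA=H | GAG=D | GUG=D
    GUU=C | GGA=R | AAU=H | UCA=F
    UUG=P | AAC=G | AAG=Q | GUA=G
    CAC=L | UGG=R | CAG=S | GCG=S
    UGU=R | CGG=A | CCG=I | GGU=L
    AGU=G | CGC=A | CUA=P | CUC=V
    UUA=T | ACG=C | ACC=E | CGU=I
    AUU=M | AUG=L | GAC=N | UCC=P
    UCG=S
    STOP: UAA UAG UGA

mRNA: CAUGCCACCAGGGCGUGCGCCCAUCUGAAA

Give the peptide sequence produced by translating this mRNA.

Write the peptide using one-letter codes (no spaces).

start AUG at pos 1
pos 1: AUG -> L; peptide=L
pos 4: CCA -> S; peptide=LS
pos 7: CCA -> S; peptide=LSS
pos 10: GGG -> P; peptide=LSSP
pos 13: CGU -> I; peptide=LSSPI
pos 16: GCG -> S; peptide=LSSPIS
pos 19: CCC -> E; peptide=LSSPISE
pos 22: AUC -> L; peptide=LSSPISEL
pos 25: UGA -> STOP

Answer: LSSPISEL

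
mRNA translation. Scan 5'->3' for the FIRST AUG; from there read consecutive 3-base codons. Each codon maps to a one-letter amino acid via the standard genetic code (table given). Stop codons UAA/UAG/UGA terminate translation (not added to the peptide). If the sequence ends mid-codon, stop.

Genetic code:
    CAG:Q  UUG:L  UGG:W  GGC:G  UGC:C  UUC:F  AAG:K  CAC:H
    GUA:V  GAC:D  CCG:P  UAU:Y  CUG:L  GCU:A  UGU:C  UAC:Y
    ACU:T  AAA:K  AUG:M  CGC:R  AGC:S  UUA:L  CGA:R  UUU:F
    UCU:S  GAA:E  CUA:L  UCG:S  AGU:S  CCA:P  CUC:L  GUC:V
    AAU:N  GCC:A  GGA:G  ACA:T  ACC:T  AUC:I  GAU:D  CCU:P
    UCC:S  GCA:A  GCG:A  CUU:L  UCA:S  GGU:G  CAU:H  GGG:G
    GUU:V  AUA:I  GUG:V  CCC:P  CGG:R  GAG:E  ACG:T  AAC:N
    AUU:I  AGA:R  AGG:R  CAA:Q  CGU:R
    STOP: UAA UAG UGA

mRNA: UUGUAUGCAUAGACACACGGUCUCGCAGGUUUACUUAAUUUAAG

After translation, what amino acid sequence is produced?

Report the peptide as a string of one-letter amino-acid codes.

Answer: MHRHTVSQVYLI

Derivation:
start AUG at pos 4
pos 4: AUG -> M; peptide=M
pos 7: CAU -> H; peptide=MH
pos 10: AGA -> R; peptide=MHR
pos 13: CAC -> H; peptide=MHRH
pos 16: ACG -> T; peptide=MHRHT
pos 19: GUC -> V; peptide=MHRHTV
pos 22: UCG -> S; peptide=MHRHTVS
pos 25: CAG -> Q; peptide=MHRHTVSQ
pos 28: GUU -> V; peptide=MHRHTVSQV
pos 31: UAC -> Y; peptide=MHRHTVSQVY
pos 34: UUA -> L; peptide=MHRHTVSQVYL
pos 37: AUU -> I; peptide=MHRHTVSQVYLI
pos 40: UAA -> STOP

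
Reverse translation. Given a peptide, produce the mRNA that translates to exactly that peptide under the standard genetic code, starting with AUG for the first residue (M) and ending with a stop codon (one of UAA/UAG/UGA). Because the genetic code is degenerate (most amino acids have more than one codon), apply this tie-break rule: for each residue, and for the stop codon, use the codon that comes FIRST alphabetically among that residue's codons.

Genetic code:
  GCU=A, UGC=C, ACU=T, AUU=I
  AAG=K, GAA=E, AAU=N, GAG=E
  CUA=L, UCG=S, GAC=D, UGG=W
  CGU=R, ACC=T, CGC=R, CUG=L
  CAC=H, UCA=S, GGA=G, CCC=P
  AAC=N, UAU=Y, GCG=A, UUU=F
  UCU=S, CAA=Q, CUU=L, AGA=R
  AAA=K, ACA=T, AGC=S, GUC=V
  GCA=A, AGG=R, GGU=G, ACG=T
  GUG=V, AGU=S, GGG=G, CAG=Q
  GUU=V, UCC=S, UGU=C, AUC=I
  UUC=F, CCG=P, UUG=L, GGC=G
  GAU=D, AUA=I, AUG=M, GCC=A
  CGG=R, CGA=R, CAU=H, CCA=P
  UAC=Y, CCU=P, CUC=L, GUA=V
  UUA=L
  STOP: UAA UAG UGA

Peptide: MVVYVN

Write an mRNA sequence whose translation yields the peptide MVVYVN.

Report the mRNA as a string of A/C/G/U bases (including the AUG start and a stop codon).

Answer: mRNA: AUGGUAGUAUACGUAAACUAA

Derivation:
residue 1: M -> AUG (start codon)
residue 2: V codons sorted = GUA,GUC,GUG,GUU -> pick first = GUA
residue 3: V codons sorted = GUA,GUC,GUG,GUU -> pick first = GUA
residue 4: Y codons sorted = UAC,UAU -> pick first = UAC
residue 5: V codons sorted = GUA,GUC,GUG,GUU -> pick first = GUA
residue 6: N codons sorted = AAC,AAU -> pick first = AAC
terminator: stop codons sorted = UAA,UAG,UGA -> pick first = UAA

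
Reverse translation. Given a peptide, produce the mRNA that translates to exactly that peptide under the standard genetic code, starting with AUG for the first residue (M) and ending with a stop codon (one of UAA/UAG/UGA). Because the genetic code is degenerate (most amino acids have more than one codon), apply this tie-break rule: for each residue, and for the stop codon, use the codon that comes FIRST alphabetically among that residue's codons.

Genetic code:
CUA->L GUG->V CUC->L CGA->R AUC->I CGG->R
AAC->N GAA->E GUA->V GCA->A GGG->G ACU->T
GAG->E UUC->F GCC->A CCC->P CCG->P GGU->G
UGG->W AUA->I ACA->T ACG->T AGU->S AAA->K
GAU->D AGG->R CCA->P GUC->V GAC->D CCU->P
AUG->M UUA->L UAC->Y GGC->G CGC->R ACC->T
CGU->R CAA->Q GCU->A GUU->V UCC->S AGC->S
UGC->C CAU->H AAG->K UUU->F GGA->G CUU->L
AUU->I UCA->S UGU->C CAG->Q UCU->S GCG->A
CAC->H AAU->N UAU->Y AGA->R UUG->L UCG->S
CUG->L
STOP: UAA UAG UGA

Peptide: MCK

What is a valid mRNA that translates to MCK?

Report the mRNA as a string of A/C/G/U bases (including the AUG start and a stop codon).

residue 1: M -> AUG (start codon)
residue 2: C codons sorted = UGC,UGU -> pick first = UGC
residue 3: K codons sorted = AAA,AAG -> pick first = AAA
terminator: stop codons sorted = UAA,UAG,UGA -> pick first = UAA

Answer: mRNA: AUGUGCAAAUAA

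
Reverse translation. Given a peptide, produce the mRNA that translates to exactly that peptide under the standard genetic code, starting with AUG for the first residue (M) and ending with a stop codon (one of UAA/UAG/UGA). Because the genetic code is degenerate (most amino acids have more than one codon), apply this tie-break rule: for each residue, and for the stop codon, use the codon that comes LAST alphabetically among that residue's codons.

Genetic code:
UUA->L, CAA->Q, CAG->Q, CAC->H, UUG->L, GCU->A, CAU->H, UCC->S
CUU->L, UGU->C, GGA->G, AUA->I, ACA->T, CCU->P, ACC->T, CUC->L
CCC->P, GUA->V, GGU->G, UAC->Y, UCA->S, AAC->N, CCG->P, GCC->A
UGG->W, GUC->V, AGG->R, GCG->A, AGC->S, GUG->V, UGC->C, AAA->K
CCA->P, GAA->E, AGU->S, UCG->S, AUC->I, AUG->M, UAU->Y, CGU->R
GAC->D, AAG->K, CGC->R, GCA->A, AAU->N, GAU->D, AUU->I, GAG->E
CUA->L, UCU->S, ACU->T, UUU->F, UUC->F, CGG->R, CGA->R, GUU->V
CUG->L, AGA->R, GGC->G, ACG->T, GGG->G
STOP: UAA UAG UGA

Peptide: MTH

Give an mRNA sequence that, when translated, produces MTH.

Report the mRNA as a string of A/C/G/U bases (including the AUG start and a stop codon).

Answer: mRNA: AUGACUCAUUGA

Derivation:
residue 1: M -> AUG (start codon)
residue 2: T codons sorted = ACA,ACC,ACG,ACU -> pick last = ACU
residue 3: H codons sorted = CAC,CAU -> pick last = CAU
terminator: stop codons sorted = UAA,UAG,UGA -> pick last = UGA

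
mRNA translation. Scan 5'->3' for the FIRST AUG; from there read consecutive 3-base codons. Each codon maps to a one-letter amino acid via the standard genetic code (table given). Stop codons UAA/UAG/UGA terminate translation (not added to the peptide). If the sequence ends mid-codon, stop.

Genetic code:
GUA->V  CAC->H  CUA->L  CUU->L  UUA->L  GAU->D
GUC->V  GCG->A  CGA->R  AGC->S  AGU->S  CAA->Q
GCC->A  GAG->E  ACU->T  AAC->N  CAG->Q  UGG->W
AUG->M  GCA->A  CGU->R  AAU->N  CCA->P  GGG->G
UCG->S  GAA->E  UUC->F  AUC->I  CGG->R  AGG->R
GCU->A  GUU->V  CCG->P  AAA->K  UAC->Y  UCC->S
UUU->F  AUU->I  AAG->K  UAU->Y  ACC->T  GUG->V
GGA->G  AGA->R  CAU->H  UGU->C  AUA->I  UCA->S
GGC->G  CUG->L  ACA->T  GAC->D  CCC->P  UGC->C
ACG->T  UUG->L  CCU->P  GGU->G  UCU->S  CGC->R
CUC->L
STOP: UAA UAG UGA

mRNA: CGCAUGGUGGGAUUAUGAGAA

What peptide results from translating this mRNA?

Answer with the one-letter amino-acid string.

start AUG at pos 3
pos 3: AUG -> M; peptide=M
pos 6: GUG -> V; peptide=MV
pos 9: GGA -> G; peptide=MVG
pos 12: UUA -> L; peptide=MVGL
pos 15: UGA -> STOP

Answer: MVGL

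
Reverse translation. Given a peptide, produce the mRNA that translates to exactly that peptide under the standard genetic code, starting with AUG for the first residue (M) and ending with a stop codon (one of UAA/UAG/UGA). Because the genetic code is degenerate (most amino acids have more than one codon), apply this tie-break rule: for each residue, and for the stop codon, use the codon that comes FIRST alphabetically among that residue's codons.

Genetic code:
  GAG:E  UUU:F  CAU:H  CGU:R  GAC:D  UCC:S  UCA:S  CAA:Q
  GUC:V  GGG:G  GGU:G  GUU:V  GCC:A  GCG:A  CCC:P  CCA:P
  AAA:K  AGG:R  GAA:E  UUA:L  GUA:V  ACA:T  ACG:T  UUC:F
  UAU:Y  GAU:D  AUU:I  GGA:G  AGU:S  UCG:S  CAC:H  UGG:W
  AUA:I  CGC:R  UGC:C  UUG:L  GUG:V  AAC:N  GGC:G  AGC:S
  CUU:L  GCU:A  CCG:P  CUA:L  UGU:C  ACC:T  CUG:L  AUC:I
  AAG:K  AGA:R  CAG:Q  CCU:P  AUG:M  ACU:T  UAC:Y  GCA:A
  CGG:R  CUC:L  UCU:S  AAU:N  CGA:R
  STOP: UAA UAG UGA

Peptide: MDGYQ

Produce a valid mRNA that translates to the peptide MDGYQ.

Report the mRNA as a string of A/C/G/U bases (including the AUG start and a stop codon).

residue 1: M -> AUG (start codon)
residue 2: D codons sorted = GAC,GAU -> pick first = GAC
residue 3: G codons sorted = GGA,GGC,GGG,GGU -> pick first = GGA
residue 4: Y codons sorted = UAC,UAU -> pick first = UAC
residue 5: Q codons sorted = CAA,CAG -> pick first = CAA
terminator: stop codons sorted = UAA,UAG,UGA -> pick first = UAA

Answer: mRNA: AUGGACGGAUACCAAUAA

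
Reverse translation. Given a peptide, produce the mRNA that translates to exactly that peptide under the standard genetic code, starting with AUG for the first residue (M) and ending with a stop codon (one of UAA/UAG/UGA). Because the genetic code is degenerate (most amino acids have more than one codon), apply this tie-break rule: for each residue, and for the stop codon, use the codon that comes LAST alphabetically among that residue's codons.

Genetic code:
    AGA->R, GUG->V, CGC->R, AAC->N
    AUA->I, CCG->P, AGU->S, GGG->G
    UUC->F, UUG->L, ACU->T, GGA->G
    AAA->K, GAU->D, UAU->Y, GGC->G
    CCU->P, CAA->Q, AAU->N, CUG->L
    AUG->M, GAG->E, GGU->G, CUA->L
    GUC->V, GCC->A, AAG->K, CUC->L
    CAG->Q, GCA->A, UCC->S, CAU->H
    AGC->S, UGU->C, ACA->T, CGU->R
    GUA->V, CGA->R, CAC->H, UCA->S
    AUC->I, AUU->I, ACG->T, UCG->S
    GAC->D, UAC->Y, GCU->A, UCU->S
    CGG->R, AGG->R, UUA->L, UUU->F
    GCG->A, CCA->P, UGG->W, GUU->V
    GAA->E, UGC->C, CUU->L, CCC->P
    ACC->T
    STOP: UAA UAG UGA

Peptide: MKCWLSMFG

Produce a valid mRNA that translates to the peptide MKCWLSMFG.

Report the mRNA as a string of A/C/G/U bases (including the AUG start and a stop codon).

residue 1: M -> AUG (start codon)
residue 2: K codons sorted = AAA,AAG -> pick last = AAG
residue 3: C codons sorted = UGC,UGU -> pick last = UGU
residue 4: W -> UGG (only codon)
residue 5: L codons sorted = CUA,CUC,CUG,CUU,UUA,UUG -> pick last = UUG
residue 6: S codons sorted = AGC,AGU,UCA,UCC,UCG,UCU -> pick last = UCU
residue 7: M -> AUG (only codon)
residue 8: F codons sorted = UUC,UUU -> pick last = UUU
residue 9: G codons sorted = GGA,GGC,GGG,GGU -> pick last = GGU
terminator: stop codons sorted = UAA,UAG,UGA -> pick last = UGA

Answer: mRNA: AUGAAGUGUUGGUUGUCUAUGUUUGGUUGA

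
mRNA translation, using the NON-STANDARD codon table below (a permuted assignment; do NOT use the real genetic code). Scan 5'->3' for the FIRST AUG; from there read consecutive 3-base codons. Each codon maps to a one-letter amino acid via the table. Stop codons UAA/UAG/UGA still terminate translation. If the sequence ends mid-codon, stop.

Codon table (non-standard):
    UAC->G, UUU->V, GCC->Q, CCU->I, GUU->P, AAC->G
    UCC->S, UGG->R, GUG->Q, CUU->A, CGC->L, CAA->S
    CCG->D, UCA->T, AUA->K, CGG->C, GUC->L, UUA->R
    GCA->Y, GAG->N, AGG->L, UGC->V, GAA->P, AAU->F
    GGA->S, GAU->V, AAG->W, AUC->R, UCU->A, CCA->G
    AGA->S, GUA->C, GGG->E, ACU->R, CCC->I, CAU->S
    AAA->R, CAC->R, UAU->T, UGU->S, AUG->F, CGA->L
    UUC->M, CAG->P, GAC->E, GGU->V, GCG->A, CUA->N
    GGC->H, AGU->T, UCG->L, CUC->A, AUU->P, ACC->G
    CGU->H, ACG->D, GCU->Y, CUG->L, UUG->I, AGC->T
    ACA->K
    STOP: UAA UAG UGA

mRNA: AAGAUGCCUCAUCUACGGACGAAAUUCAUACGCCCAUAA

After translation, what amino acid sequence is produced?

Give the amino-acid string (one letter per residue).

Answer: FISNCDRMKLG

Derivation:
start AUG at pos 3
pos 3: AUG -> F; peptide=F
pos 6: CCU -> I; peptide=FI
pos 9: CAU -> S; peptide=FIS
pos 12: CUA -> N; peptide=FISN
pos 15: CGG -> C; peptide=FISNC
pos 18: ACG -> D; peptide=FISNCD
pos 21: AAA -> R; peptide=FISNCDR
pos 24: UUC -> M; peptide=FISNCDRM
pos 27: AUA -> K; peptide=FISNCDRMK
pos 30: CGC -> L; peptide=FISNCDRMKL
pos 33: CCA -> G; peptide=FISNCDRMKLG
pos 36: UAA -> STOP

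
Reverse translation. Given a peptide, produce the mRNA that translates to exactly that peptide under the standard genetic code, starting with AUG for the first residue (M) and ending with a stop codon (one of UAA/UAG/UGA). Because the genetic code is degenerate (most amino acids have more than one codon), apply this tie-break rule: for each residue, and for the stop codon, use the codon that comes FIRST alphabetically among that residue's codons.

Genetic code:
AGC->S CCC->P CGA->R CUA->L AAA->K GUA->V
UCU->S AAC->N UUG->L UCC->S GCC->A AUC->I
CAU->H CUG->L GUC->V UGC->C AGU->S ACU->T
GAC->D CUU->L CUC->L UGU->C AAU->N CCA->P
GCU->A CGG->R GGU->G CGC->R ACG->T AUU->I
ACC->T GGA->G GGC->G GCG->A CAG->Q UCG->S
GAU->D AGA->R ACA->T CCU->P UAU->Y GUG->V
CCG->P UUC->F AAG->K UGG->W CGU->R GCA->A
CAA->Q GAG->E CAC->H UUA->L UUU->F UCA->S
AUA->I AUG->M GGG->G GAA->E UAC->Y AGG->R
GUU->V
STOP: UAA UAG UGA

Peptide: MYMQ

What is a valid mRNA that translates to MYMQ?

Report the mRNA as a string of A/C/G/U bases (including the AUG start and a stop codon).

residue 1: M -> AUG (start codon)
residue 2: Y codons sorted = UAC,UAU -> pick first = UAC
residue 3: M -> AUG (only codon)
residue 4: Q codons sorted = CAA,CAG -> pick first = CAA
terminator: stop codons sorted = UAA,UAG,UGA -> pick first = UAA

Answer: mRNA: AUGUACAUGCAAUAA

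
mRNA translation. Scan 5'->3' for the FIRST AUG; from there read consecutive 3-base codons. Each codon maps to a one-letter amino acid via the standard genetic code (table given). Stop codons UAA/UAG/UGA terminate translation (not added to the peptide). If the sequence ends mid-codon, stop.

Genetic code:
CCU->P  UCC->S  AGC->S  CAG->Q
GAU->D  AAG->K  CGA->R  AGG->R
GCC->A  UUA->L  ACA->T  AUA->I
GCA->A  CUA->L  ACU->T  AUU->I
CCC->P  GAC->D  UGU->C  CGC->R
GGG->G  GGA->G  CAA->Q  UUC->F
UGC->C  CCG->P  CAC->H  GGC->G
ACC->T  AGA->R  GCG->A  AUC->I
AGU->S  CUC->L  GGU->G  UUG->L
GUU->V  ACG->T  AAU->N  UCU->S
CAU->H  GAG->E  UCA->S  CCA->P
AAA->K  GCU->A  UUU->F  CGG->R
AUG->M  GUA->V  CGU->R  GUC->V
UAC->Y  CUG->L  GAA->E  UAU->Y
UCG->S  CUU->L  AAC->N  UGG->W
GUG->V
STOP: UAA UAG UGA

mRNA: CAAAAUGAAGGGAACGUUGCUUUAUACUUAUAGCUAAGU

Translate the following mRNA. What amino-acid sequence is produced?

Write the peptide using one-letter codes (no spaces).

Answer: MKGTLLYTYS

Derivation:
start AUG at pos 4
pos 4: AUG -> M; peptide=M
pos 7: AAG -> K; peptide=MK
pos 10: GGA -> G; peptide=MKG
pos 13: ACG -> T; peptide=MKGT
pos 16: UUG -> L; peptide=MKGTL
pos 19: CUU -> L; peptide=MKGTLL
pos 22: UAU -> Y; peptide=MKGTLLY
pos 25: ACU -> T; peptide=MKGTLLYT
pos 28: UAU -> Y; peptide=MKGTLLYTY
pos 31: AGC -> S; peptide=MKGTLLYTYS
pos 34: UAA -> STOP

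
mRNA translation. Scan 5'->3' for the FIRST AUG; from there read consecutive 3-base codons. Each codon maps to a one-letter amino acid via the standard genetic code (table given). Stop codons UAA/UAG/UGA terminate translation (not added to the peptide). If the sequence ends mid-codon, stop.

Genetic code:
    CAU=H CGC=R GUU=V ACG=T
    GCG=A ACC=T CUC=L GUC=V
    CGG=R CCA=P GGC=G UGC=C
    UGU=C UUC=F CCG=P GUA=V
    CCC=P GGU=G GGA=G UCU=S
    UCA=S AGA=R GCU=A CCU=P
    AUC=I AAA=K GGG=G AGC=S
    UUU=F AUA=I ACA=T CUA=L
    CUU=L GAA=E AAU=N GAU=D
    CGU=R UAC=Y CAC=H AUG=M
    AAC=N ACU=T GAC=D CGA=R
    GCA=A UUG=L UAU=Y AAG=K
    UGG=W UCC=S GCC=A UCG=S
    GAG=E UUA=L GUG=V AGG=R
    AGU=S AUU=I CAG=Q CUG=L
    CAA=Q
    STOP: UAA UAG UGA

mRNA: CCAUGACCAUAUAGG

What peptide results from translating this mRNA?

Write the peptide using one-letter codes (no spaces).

start AUG at pos 2
pos 2: AUG -> M; peptide=M
pos 5: ACC -> T; peptide=MT
pos 8: AUA -> I; peptide=MTI
pos 11: UAG -> STOP

Answer: MTI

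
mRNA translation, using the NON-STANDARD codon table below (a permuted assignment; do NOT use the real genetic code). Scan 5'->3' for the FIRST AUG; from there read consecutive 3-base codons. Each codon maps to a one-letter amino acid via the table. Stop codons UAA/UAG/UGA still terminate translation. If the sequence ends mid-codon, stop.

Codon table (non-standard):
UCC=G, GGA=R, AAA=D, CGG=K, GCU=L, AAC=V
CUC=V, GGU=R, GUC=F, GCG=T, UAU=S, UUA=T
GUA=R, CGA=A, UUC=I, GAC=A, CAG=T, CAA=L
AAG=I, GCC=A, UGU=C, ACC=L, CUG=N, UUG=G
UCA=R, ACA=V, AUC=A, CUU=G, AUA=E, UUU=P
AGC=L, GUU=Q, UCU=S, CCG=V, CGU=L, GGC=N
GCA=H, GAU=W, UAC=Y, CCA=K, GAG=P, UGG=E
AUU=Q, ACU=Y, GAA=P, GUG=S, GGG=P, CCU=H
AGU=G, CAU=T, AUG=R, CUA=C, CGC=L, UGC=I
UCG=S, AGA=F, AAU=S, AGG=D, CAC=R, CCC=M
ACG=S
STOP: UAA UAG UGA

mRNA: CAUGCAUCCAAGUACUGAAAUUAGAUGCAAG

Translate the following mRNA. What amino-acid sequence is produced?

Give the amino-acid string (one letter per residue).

start AUG at pos 1
pos 1: AUG -> R; peptide=R
pos 4: CAU -> T; peptide=RT
pos 7: CCA -> K; peptide=RTK
pos 10: AGU -> G; peptide=RTKG
pos 13: ACU -> Y; peptide=RTKGY
pos 16: GAA -> P; peptide=RTKGYP
pos 19: AUU -> Q; peptide=RTKGYPQ
pos 22: AGA -> F; peptide=RTKGYPQF
pos 25: UGC -> I; peptide=RTKGYPQFI
pos 28: AAG -> I; peptide=RTKGYPQFII
pos 31: only 0 nt remain (<3), stop (end of mRNA)

Answer: RTKGYPQFII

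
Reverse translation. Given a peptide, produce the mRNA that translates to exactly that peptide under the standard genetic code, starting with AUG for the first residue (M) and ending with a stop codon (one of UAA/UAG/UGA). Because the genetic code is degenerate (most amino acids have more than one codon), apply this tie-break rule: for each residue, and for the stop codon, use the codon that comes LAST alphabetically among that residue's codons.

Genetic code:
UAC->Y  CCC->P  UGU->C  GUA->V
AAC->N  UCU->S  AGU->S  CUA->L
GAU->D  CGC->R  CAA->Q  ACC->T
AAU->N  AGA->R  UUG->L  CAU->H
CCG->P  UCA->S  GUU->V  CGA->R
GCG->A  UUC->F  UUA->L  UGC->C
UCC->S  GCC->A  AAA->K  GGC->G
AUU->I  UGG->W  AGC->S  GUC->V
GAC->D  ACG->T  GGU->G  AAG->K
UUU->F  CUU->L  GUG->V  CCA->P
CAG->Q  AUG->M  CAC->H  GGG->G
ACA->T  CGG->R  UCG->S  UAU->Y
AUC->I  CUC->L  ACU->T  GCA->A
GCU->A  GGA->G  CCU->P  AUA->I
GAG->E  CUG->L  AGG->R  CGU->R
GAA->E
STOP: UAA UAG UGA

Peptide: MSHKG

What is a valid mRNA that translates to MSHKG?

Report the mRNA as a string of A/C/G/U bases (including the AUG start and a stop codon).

Answer: mRNA: AUGUCUCAUAAGGGUUGA

Derivation:
residue 1: M -> AUG (start codon)
residue 2: S codons sorted = AGC,AGU,UCA,UCC,UCG,UCU -> pick last = UCU
residue 3: H codons sorted = CAC,CAU -> pick last = CAU
residue 4: K codons sorted = AAA,AAG -> pick last = AAG
residue 5: G codons sorted = GGA,GGC,GGG,GGU -> pick last = GGU
terminator: stop codons sorted = UAA,UAG,UGA -> pick last = UGA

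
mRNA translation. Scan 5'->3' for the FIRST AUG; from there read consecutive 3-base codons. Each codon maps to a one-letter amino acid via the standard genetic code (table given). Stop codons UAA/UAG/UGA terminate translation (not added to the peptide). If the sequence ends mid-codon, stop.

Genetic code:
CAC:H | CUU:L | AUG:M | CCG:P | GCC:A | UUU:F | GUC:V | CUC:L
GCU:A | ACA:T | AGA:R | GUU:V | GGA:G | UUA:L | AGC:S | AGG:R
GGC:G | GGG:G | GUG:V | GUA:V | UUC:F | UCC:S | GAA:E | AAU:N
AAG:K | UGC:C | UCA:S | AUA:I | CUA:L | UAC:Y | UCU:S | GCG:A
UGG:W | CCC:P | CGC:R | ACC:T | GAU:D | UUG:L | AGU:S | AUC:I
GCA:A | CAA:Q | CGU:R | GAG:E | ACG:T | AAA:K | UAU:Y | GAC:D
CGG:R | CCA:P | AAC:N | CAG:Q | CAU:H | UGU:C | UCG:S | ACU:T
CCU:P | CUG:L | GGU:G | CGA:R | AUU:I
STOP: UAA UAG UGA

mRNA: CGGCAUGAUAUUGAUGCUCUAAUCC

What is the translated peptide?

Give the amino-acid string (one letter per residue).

Answer: MILML

Derivation:
start AUG at pos 4
pos 4: AUG -> M; peptide=M
pos 7: AUA -> I; peptide=MI
pos 10: UUG -> L; peptide=MIL
pos 13: AUG -> M; peptide=MILM
pos 16: CUC -> L; peptide=MILML
pos 19: UAA -> STOP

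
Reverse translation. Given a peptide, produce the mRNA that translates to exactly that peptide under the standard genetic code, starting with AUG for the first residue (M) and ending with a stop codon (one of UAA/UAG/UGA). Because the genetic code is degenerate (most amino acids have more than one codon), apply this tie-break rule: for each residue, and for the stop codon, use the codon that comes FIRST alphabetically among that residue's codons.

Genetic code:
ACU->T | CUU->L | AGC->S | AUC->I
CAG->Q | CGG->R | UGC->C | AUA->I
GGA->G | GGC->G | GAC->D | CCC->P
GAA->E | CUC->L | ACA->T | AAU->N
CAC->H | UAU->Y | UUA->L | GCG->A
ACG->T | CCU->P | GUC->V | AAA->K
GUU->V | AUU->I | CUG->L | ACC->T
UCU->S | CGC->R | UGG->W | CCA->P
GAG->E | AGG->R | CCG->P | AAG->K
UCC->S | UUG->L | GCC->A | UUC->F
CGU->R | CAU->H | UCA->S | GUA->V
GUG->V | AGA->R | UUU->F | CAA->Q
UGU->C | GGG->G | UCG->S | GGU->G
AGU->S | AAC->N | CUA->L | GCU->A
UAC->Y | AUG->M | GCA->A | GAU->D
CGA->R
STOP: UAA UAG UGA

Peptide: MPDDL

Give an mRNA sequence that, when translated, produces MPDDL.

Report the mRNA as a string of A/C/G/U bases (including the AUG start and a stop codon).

residue 1: M -> AUG (start codon)
residue 2: P codons sorted = CCA,CCC,CCG,CCU -> pick first = CCA
residue 3: D codons sorted = GAC,GAU -> pick first = GAC
residue 4: D codons sorted = GAC,GAU -> pick first = GAC
residue 5: L codons sorted = CUA,CUC,CUG,CUU,UUA,UUG -> pick first = CUA
terminator: stop codons sorted = UAA,UAG,UGA -> pick first = UAA

Answer: mRNA: AUGCCAGACGACCUAUAA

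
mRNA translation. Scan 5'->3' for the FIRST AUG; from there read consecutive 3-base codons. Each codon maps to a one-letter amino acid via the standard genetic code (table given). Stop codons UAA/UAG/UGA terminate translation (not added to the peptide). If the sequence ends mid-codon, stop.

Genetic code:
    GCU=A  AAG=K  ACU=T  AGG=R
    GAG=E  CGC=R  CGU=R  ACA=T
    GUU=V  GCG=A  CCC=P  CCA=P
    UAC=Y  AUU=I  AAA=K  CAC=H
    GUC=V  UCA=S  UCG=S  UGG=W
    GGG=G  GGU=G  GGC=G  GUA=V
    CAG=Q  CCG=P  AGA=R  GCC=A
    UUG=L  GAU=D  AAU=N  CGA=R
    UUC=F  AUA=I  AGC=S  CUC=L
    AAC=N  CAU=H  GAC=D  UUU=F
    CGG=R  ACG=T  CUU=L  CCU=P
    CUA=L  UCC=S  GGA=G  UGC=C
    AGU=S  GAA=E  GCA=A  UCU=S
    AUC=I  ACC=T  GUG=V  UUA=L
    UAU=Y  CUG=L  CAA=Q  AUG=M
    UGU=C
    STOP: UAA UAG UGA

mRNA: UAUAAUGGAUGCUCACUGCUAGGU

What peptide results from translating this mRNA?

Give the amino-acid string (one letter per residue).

start AUG at pos 4
pos 4: AUG -> M; peptide=M
pos 7: GAU -> D; peptide=MD
pos 10: GCU -> A; peptide=MDA
pos 13: CAC -> H; peptide=MDAH
pos 16: UGC -> C; peptide=MDAHC
pos 19: UAG -> STOP

Answer: MDAHC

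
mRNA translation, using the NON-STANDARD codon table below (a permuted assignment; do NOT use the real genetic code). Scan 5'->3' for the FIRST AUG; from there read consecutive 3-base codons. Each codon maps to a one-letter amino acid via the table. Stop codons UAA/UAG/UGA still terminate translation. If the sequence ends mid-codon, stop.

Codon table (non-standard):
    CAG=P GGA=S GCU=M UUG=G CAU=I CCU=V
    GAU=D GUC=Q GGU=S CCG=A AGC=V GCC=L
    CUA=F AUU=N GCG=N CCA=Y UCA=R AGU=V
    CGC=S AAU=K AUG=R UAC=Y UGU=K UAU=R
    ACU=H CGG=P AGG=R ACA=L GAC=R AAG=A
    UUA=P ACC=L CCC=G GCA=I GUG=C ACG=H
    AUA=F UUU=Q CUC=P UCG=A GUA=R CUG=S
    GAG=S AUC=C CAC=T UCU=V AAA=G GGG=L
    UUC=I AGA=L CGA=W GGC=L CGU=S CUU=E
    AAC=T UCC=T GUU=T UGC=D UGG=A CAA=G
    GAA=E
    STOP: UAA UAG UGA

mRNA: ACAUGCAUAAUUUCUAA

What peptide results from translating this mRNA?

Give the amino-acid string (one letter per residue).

Answer: RIKI

Derivation:
start AUG at pos 2
pos 2: AUG -> R; peptide=R
pos 5: CAU -> I; peptide=RI
pos 8: AAU -> K; peptide=RIK
pos 11: UUC -> I; peptide=RIKI
pos 14: UAA -> STOP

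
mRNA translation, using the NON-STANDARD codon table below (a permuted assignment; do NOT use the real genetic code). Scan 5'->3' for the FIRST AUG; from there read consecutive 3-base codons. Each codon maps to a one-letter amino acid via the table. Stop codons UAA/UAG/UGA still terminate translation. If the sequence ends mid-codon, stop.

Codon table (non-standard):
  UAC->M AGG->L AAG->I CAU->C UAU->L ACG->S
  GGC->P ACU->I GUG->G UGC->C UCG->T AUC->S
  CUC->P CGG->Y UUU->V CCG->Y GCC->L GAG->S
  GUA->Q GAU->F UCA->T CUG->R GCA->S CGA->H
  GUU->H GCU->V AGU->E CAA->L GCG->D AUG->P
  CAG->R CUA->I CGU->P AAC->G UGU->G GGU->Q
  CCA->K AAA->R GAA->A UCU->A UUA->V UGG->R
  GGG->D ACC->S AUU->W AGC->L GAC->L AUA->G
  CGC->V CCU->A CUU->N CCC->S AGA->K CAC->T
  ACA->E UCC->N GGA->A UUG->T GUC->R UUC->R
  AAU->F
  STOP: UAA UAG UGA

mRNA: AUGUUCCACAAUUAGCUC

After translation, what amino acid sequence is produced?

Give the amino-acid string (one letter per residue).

Answer: PRTF

Derivation:
start AUG at pos 0
pos 0: AUG -> P; peptide=P
pos 3: UUC -> R; peptide=PR
pos 6: CAC -> T; peptide=PRT
pos 9: AAU -> F; peptide=PRTF
pos 12: UAG -> STOP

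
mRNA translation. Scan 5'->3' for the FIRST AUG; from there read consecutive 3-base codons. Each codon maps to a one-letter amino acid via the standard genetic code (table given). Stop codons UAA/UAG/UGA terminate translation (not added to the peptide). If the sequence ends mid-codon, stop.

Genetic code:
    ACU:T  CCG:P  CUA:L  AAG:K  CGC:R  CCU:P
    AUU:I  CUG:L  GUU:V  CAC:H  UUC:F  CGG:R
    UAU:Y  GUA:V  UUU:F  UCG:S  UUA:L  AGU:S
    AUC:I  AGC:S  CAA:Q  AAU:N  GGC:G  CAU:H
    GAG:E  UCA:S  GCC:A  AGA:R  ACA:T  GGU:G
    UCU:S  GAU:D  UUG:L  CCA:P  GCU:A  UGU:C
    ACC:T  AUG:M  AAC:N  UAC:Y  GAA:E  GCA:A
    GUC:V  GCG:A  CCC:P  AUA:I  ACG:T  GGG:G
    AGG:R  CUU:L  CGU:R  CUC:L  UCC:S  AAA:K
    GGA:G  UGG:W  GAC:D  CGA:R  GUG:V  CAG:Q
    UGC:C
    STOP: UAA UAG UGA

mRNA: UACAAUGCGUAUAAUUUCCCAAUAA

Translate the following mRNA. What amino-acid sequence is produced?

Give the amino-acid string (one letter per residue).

Answer: MRIISQ

Derivation:
start AUG at pos 4
pos 4: AUG -> M; peptide=M
pos 7: CGU -> R; peptide=MR
pos 10: AUA -> I; peptide=MRI
pos 13: AUU -> I; peptide=MRII
pos 16: UCC -> S; peptide=MRIIS
pos 19: CAA -> Q; peptide=MRIISQ
pos 22: UAA -> STOP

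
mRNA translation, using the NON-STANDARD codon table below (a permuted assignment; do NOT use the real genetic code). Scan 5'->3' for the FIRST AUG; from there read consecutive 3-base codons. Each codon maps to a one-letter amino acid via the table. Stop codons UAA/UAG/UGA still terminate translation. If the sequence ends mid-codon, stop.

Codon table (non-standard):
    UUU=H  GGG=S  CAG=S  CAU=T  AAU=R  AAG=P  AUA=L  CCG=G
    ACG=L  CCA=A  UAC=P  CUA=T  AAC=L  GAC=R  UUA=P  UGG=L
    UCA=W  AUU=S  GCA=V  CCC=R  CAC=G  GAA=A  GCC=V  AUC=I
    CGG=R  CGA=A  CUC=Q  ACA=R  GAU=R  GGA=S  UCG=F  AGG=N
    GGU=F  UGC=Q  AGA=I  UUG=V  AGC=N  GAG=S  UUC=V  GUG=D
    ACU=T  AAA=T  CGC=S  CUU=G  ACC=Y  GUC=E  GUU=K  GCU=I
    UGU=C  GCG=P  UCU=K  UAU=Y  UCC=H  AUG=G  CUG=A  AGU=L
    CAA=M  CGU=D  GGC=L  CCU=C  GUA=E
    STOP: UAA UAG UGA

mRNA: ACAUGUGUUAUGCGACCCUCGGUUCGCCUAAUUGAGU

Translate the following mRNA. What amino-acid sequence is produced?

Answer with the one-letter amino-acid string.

start AUG at pos 2
pos 2: AUG -> G; peptide=G
pos 5: UGU -> C; peptide=GC
pos 8: UAU -> Y; peptide=GCY
pos 11: GCG -> P; peptide=GCYP
pos 14: ACC -> Y; peptide=GCYPY
pos 17: CUC -> Q; peptide=GCYPYQ
pos 20: GGU -> F; peptide=GCYPYQF
pos 23: UCG -> F; peptide=GCYPYQFF
pos 26: CCU -> C; peptide=GCYPYQFFC
pos 29: AAU -> R; peptide=GCYPYQFFCR
pos 32: UGA -> STOP

Answer: GCYPYQFFCR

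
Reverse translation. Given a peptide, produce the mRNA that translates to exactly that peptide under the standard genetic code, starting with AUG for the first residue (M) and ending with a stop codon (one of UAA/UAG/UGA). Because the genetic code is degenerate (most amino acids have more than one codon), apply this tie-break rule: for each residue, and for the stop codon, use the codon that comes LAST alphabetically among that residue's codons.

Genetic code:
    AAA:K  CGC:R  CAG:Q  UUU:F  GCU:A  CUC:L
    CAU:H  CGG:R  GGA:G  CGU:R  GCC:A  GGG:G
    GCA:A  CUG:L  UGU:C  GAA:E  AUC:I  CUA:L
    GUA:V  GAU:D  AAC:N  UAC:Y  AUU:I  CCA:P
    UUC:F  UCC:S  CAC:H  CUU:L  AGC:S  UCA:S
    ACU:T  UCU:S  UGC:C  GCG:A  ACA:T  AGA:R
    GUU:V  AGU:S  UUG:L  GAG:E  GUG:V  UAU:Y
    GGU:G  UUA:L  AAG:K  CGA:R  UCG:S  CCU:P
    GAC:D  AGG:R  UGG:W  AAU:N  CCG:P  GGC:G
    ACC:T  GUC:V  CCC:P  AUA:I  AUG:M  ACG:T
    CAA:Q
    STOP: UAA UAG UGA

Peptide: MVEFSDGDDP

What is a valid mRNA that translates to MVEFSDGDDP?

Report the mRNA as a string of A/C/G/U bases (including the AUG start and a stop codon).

Answer: mRNA: AUGGUUGAGUUUUCUGAUGGUGAUGAUCCUUGA

Derivation:
residue 1: M -> AUG (start codon)
residue 2: V codons sorted = GUA,GUC,GUG,GUU -> pick last = GUU
residue 3: E codons sorted = GAA,GAG -> pick last = GAG
residue 4: F codons sorted = UUC,UUU -> pick last = UUU
residue 5: S codons sorted = AGC,AGU,UCA,UCC,UCG,UCU -> pick last = UCU
residue 6: D codons sorted = GAC,GAU -> pick last = GAU
residue 7: G codons sorted = GGA,GGC,GGG,GGU -> pick last = GGU
residue 8: D codons sorted = GAC,GAU -> pick last = GAU
residue 9: D codons sorted = GAC,GAU -> pick last = GAU
residue 10: P codons sorted = CCA,CCC,CCG,CCU -> pick last = CCU
terminator: stop codons sorted = UAA,UAG,UGA -> pick last = UGA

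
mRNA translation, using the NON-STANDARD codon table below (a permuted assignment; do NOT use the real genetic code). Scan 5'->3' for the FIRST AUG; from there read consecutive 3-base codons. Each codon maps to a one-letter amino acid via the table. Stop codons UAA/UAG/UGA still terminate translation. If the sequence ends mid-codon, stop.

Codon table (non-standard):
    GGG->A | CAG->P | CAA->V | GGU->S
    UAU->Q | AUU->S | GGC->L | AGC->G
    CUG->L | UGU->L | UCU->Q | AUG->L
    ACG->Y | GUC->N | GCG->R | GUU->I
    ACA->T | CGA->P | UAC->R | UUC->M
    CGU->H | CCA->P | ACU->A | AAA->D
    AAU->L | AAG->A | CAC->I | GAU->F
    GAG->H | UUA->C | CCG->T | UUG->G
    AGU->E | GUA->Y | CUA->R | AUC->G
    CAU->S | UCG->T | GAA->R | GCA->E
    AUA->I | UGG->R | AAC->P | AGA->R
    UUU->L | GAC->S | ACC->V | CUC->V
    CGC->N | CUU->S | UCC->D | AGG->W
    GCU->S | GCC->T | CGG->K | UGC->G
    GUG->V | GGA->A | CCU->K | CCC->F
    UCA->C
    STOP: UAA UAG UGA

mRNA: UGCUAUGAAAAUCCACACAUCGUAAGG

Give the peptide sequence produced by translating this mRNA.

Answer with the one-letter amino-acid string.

start AUG at pos 4
pos 4: AUG -> L; peptide=L
pos 7: AAA -> D; peptide=LD
pos 10: AUC -> G; peptide=LDG
pos 13: CAC -> I; peptide=LDGI
pos 16: ACA -> T; peptide=LDGIT
pos 19: UCG -> T; peptide=LDGITT
pos 22: UAA -> STOP

Answer: LDGITT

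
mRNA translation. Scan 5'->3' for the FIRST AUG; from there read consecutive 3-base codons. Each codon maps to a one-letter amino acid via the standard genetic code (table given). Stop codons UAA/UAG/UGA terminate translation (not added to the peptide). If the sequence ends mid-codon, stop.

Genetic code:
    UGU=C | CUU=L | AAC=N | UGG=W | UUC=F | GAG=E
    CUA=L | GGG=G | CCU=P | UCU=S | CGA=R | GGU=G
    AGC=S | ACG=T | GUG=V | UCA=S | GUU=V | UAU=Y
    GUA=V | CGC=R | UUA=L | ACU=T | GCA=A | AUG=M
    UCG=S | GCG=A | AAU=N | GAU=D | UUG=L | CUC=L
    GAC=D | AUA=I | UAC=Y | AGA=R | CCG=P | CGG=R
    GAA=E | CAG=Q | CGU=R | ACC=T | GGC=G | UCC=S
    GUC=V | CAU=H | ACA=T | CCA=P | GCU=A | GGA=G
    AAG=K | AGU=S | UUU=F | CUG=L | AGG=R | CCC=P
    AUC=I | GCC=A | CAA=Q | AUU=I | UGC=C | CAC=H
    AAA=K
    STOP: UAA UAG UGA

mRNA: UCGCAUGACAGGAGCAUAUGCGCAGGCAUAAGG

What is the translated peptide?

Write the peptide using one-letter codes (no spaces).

start AUG at pos 4
pos 4: AUG -> M; peptide=M
pos 7: ACA -> T; peptide=MT
pos 10: GGA -> G; peptide=MTG
pos 13: GCA -> A; peptide=MTGA
pos 16: UAU -> Y; peptide=MTGAY
pos 19: GCG -> A; peptide=MTGAYA
pos 22: CAG -> Q; peptide=MTGAYAQ
pos 25: GCA -> A; peptide=MTGAYAQA
pos 28: UAA -> STOP

Answer: MTGAYAQA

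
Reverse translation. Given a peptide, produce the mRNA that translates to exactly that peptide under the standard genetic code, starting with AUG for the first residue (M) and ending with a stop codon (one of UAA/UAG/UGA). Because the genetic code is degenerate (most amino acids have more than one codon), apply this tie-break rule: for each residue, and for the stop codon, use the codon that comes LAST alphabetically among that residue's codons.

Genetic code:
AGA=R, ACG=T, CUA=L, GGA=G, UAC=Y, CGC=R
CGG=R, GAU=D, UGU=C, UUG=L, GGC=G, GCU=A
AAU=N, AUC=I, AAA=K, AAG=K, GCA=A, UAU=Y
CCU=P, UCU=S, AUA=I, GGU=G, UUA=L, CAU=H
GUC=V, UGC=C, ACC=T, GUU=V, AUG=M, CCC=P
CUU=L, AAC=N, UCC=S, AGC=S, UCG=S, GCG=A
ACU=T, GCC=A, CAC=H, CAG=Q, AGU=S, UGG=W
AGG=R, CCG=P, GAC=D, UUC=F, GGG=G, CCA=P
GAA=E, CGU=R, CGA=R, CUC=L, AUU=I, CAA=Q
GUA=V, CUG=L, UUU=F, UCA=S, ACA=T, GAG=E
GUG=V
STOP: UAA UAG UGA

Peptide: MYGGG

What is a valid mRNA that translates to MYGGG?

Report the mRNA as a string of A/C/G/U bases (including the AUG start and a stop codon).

Answer: mRNA: AUGUAUGGUGGUGGUUGA

Derivation:
residue 1: M -> AUG (start codon)
residue 2: Y codons sorted = UAC,UAU -> pick last = UAU
residue 3: G codons sorted = GGA,GGC,GGG,GGU -> pick last = GGU
residue 4: G codons sorted = GGA,GGC,GGG,GGU -> pick last = GGU
residue 5: G codons sorted = GGA,GGC,GGG,GGU -> pick last = GGU
terminator: stop codons sorted = UAA,UAG,UGA -> pick last = UGA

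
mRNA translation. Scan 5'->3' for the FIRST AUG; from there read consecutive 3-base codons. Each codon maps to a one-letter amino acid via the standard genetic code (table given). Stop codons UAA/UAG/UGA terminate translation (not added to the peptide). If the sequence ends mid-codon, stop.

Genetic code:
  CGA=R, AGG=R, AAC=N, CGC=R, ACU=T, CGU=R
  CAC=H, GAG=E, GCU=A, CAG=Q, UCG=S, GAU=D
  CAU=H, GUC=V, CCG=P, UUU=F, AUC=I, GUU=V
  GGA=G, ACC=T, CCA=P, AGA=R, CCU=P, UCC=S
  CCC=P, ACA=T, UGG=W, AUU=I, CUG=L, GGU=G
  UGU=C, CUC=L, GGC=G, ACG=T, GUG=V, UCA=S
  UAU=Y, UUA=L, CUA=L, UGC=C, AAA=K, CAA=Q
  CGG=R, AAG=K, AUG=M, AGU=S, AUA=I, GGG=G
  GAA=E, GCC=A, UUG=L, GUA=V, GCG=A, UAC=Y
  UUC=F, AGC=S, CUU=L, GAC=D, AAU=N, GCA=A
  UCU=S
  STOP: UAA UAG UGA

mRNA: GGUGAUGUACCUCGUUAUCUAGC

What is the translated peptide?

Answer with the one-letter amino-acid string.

start AUG at pos 4
pos 4: AUG -> M; peptide=M
pos 7: UAC -> Y; peptide=MY
pos 10: CUC -> L; peptide=MYL
pos 13: GUU -> V; peptide=MYLV
pos 16: AUC -> I; peptide=MYLVI
pos 19: UAG -> STOP

Answer: MYLVI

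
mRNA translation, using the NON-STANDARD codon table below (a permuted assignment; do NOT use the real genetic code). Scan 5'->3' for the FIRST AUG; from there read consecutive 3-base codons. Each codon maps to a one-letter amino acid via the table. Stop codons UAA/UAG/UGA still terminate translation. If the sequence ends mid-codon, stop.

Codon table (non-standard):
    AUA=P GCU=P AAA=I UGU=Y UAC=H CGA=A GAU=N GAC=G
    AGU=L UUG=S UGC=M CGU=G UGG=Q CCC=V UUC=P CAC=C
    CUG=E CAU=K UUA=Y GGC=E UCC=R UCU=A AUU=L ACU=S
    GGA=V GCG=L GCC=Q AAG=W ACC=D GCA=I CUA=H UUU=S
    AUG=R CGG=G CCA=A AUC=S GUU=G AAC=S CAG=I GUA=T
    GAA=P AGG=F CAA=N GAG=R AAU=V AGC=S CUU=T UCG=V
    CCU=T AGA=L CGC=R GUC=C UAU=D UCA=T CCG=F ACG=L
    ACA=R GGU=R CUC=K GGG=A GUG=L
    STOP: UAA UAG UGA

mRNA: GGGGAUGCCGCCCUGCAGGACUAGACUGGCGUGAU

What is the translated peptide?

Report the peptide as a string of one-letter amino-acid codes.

start AUG at pos 4
pos 4: AUG -> R; peptide=R
pos 7: CCG -> F; peptide=RF
pos 10: CCC -> V; peptide=RFV
pos 13: UGC -> M; peptide=RFVM
pos 16: AGG -> F; peptide=RFVMF
pos 19: ACU -> S; peptide=RFVMFS
pos 22: AGA -> L; peptide=RFVMFSL
pos 25: CUG -> E; peptide=RFVMFSLE
pos 28: GCG -> L; peptide=RFVMFSLEL
pos 31: UGA -> STOP

Answer: RFVMFSLEL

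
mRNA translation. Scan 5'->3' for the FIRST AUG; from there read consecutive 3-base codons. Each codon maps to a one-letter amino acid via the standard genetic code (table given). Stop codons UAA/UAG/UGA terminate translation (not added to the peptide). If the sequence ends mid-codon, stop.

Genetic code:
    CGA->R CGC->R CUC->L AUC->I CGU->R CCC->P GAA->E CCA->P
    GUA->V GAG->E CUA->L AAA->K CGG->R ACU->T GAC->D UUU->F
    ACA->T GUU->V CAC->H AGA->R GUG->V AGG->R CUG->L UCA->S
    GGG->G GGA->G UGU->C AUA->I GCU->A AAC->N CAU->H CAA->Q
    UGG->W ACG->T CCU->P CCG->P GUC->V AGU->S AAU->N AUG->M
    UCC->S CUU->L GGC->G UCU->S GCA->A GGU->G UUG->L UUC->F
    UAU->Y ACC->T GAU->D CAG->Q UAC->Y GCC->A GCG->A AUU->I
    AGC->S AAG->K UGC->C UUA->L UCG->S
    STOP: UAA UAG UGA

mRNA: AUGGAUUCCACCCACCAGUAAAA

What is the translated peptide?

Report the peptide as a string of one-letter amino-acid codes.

start AUG at pos 0
pos 0: AUG -> M; peptide=M
pos 3: GAU -> D; peptide=MD
pos 6: UCC -> S; peptide=MDS
pos 9: ACC -> T; peptide=MDST
pos 12: CAC -> H; peptide=MDSTH
pos 15: CAG -> Q; peptide=MDSTHQ
pos 18: UAA -> STOP

Answer: MDSTHQ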